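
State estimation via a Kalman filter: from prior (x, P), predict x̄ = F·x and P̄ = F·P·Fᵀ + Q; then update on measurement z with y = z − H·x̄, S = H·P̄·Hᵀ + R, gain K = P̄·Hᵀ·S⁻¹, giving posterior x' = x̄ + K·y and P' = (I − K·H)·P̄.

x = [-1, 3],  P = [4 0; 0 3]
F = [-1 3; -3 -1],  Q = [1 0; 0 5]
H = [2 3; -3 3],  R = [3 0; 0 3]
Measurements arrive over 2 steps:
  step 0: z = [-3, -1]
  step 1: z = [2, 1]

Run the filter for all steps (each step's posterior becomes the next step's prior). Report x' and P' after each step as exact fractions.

step 0: x' = [-17121/53059, -38276/53059], P' = [12639/53059 2103/53059; 2103/53059 18319/106118]
step 1: x' = [5378114/171791429, 90859230/171791429], P' = [37639509/171791429 6099423/171791429; 6099423/171791429 29001797/171791429]

step 0: x̄ = F·x = [10, 0]
step 0: P̄ = F·P·Fᵀ + Q = [32 3; 3 44]
step 0: y = z − H·x̄ = [-23, 29]
step 0: S = H·P̄·Hᵀ + R = [563 195; 195 633]
step 0: K = P̄·Hᵀ·S⁻¹ = [10529/53059 -10536/53059; 21123/106118 14113/106118]
step 0: x' = x̄ + K·y = [-17121/53059, -38276/53059]
step 0: P' = (I − K·H)·P̄ = [12639/53059 2103/53059; 2103/53059 18319/106118]
step 1: x̄ = F·x = [-97707/53059, 89639/53059]
step 1: P̄ = F·P·Fᵀ + Q = [271031/106118 -12771/106118; -12771/106118 801647/106118]
step 1: y = z − H·x̄ = [32615/53059, -508979/53059]
step 1: S = H·P̄·Hᵀ + R = [8464049/106118 2813475/53059; 2813475/53059 5101167/53059]
step 1: K = P̄·Hᵀ·S⁻¹ = [31192429/171791429 -31540086/171791429; 33068079/171791429 22902374/171791429]
step 1: x' = x̄ + K·y = [5378114/171791429, 90859230/171791429]
step 1: P' = (I − K·H)·P̄ = [37639509/171791429 6099423/171791429; 6099423/171791429 29001797/171791429]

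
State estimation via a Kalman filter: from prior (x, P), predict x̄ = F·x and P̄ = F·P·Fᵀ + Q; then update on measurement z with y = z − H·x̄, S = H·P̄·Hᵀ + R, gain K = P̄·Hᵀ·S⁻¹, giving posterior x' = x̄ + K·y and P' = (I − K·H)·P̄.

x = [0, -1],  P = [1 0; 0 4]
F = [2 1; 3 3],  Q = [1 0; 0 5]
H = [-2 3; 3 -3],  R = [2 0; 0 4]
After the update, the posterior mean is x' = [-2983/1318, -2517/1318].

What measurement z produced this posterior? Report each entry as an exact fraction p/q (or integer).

z = [-2, -3]

x̄ = F·x = [-1, -3]
P̄ = F·P·Fᵀ + Q = [9 18; 18 50]
S = H·P̄·Hᵀ + R = [272 -234; -234 211]
K = P̄·Hᵀ·S⁻¹ = [639/1318 270/659; 795/1318 141/659]
x' − x̄ = [-1665/1318, 1437/1318] = K·y
y = (KᵀK)⁻¹·Kᵀ·(x' − x̄) = [5, -9]
z = y + H·x̄ = [5, -9] + [-7, 6] = [-2, -3]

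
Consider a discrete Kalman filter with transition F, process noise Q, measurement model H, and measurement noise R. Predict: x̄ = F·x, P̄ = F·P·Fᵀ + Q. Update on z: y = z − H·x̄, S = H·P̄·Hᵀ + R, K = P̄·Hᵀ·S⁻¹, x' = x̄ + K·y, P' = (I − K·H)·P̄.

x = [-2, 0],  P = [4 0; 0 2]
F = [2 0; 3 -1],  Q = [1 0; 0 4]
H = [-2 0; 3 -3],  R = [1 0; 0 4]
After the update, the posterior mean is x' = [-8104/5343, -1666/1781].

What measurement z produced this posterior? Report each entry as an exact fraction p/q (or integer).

x̄ = F·x = [-4, -6]
P̄ = F·P·Fᵀ + Q = [17 24; 24 42]
S = H·P̄·Hᵀ + R = [69 42; 42 103]
K = P̄·Hᵀ·S⁻¹ = [-2620/5343 -7/1781; -892/1781 -570/1781]
x' − x̄ = [13268/5343, 9020/1781] = K·y
y = (KᵀK)⁻¹·Kᵀ·(x' − x̄) = [-5, -8]
z = y + H·x̄ = [-5, -8] + [8, 6] = [3, -2]

z = [3, -2]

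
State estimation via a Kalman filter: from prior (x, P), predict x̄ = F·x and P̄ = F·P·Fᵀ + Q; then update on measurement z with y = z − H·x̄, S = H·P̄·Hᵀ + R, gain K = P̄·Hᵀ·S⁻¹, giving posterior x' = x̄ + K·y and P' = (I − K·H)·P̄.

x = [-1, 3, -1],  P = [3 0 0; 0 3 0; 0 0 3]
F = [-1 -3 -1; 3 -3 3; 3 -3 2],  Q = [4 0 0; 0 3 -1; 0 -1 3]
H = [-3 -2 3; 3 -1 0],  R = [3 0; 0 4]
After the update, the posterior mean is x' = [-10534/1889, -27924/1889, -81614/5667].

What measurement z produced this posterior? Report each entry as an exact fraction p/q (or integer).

x̄ = F·x = [-7, -15, -14]
P̄ = F·P·Fᵀ + Q = [37 9 12; 9 84 71; 12 71 69]
S = H·P̄·Hᵀ + R = [333 -297; -297 367]
K = P̄·Hᵀ·S⁻¹ = [-1279/11334 705/3778; -1147/3778 -1515/3778; 124/17001 -169/1889]
x' − x̄ = [2689/1889, 411/1889, -2276/5667] = K·y
y = (KᵀK)⁻¹·Kᵀ·(x' − x̄) = [-6, 4]
z = y + H·x̄ = [-6, 4] + [9, -6] = [3, -2]

z = [3, -2]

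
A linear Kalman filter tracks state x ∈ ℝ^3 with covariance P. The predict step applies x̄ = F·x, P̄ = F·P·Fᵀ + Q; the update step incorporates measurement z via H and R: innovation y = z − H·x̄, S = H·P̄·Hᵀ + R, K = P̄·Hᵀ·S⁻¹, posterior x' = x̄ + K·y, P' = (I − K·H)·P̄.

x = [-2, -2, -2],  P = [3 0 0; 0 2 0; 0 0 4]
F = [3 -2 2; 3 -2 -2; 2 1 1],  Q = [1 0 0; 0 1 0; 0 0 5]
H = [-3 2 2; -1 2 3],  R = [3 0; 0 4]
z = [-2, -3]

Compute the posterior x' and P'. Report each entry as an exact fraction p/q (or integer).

x' = [104078/81321, 404413/81321, -322825/81321]
P' = [217096/81321 491225/81321 -215870/81321; 491225/81321 1635286/81321 -894757/81321; -215870/81321 -894757/81321 552064/81321]

x̄ = F·x = [-6, 2, -8]
P̄ = F·P·Fᵀ + Q = [52 19 22; 19 52 6; 22 6 23]
y = z − H·x̄ = [-8, 11]
S = H·P̄·Hᵀ + R = [327 168; 168 335]
K = P̄·Hᵀ·S⁻¹ = [-33526/81321 9812/27107; 2461/81321 7923/27107; -12592/81321 6879/27107]
x' = x̄ + K·y = [104078/81321, 404413/81321, -322825/81321]
P' = (I − K·H)·P̄ = [217096/81321 491225/81321 -215870/81321; 491225/81321 1635286/81321 -894757/81321; -215870/81321 -894757/81321 552064/81321]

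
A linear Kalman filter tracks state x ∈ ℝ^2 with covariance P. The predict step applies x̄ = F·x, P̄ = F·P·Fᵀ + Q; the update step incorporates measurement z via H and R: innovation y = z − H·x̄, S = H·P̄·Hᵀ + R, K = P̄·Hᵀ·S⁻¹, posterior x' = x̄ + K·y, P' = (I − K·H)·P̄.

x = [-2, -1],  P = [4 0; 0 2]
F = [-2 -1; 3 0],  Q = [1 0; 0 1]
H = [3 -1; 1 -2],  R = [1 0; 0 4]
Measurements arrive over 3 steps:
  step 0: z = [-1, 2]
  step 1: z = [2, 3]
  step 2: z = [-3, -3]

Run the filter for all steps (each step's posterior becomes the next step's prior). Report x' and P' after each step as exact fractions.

step 0: x̄ = F·x = [5, -6]
step 0: P̄ = F·P·Fᵀ + Q = [19 -24; -24 37]
step 0: y = z − H·x̄ = [-22, -15]
step 0: S = H·P̄·Hᵀ + R = [353 299; 299 267]
step 0: K = P̄·Hᵀ·S⁻¹ = [797/2425 -284/2425; 199/4850 -2003/4850]
step 0: x' = x̄ + K·y = [-1149/2425, -3433/4850]
step 0: P' = (I − K·H)·P̄ = [546/2425 841/2425; 841/2425 4847/4850]
step 1: x̄ = F·x = [8029/4850, -3447/2425]
step 1: P̄ = F·P·Fᵀ + Q = [20793/4850 -5799/2425; -5799/2425 7339/2425]
step 1: y = z − H·x̄ = [-21281/4850, -7267/4850]
step 1: S = H·P̄·Hᵀ + R = [276253/4850 172921/4850; 172921/4850 145297/4850]
step 1: K = P̄·Hᵀ·S⁻¹ = [35991/117263 -7332/117263; -21923/2110734 -568849/2110734]
step 1: x' = x̄ + K·y = [47188/117263, -2051759/2110734]
step 1: P' = (I − K·H)·P̄ = [20262/117263 24795/117263; 24795/117263 1360853/2110734]
step 2: x̄ = F·x = [352991/2110734, 141564/117263]
step 2: P̄ = F·P·Fᵀ + Q = [6715691/2110734 -195957/117263; -195957/117263 299621/117263]
step 2: y = z − H·x̄ = [-1614341/703578, -1588889/2110734]
step 2: S = H·P̄·Hᵀ + R = [9900943/234526 18541337/703578; 18541337/703578 50840243/2110734]
step 2: K = P̄·Hᵀ·S⁻¹ = [103674013/340229165 -21277636/340229165; -7574009/680458330 -183289827/680458330]
step 2: x' = x̄ + K·y = [-32992314/68045833, 195365171/136091666]
step 2: P' = (I − K·H)·P̄ = [58491714/340229165 71801129/340229165; 71801129/340229165 438380783/680458330]

step 0: x' = [-1149/2425, -3433/4850], P' = [546/2425 841/2425; 841/2425 4847/4850]
step 1: x' = [47188/117263, -2051759/2110734], P' = [20262/117263 24795/117263; 24795/117263 1360853/2110734]
step 2: x' = [-32992314/68045833, 195365171/136091666], P' = [58491714/340229165 71801129/340229165; 71801129/340229165 438380783/680458330]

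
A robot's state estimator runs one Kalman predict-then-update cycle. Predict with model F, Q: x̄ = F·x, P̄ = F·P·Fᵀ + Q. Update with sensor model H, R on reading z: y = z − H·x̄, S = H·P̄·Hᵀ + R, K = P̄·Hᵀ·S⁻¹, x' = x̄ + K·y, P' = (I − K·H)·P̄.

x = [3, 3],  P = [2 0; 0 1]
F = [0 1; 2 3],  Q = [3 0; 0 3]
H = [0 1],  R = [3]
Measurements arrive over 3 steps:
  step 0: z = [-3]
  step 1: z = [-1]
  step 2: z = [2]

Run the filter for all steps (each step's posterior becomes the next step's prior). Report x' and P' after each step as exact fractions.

step 0: x̄ = F·x = [3, 15]
step 0: P̄ = F·P·Fᵀ + Q = [4 3; 3 20]
step 0: y = z − H·x̄ = [-18]
step 0: S = H·P̄·Hᵀ + R = [23]
step 0: K = P̄·Hᵀ·S⁻¹ = [3/23; 20/23]
step 0: x' = x̄ + K·y = [15/23, -15/23]
step 0: P' = (I − K·H)·P̄ = [83/23 9/23; 9/23 60/23]
step 1: x̄ = F·x = [-15/23, -15/23]
step 1: P̄ = F·P·Fᵀ + Q = [129/23 198/23; 198/23 1049/23]
step 1: y = z − H·x̄ = [-8/23]
step 1: S = H·P̄·Hᵀ + R = [1118/23]
step 1: K = P̄·Hᵀ·S⁻¹ = [99/559; 1049/1118]
step 1: x' = x̄ + K·y = [-399/559, -547/559]
step 1: P' = (I − K·H)·P̄ = [2283/559 297/559; 297/559 3147/1118]
step 2: x̄ = F·x = [-547/559, -2439/559]
step 2: P̄ = F·P·Fᵀ + Q = [6501/1118 10629/1118; 10629/1118 57069/1118]
step 2: y = z − H·x̄ = [3557/559]
step 2: S = H·P̄·Hᵀ + R = [60423/1118]
step 2: K = P̄·Hᵀ·S⁻¹ = [3543/20141; 19023/20141]
step 2: x' = x̄ + K·y = [2836/20141, 33168/20141]
step 2: P' = (I − K·H)·P̄ = [83433/20141 10629/20141; 10629/20141 57069/20141]

step 0: x' = [15/23, -15/23], P' = [83/23 9/23; 9/23 60/23]
step 1: x' = [-399/559, -547/559], P' = [2283/559 297/559; 297/559 3147/1118]
step 2: x' = [2836/20141, 33168/20141], P' = [83433/20141 10629/20141; 10629/20141 57069/20141]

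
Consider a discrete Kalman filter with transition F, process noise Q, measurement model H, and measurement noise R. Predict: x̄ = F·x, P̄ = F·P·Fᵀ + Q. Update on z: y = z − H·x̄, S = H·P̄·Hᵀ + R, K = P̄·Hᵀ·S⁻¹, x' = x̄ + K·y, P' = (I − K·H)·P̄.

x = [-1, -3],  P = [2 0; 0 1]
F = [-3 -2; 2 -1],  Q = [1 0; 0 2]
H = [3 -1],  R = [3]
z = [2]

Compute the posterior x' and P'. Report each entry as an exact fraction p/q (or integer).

x' = [633/281, 1265/281]
P' = [222/281 429/281; 429/281 1410/281]

x̄ = F·x = [9, 1]
P̄ = F·P·Fᵀ + Q = [23 -10; -10 11]
y = z − H·x̄ = [-24]
S = H·P̄·Hᵀ + R = [281]
K = P̄·Hᵀ·S⁻¹ = [79/281; -41/281]
x' = x̄ + K·y = [633/281, 1265/281]
P' = (I − K·H)·P̄ = [222/281 429/281; 429/281 1410/281]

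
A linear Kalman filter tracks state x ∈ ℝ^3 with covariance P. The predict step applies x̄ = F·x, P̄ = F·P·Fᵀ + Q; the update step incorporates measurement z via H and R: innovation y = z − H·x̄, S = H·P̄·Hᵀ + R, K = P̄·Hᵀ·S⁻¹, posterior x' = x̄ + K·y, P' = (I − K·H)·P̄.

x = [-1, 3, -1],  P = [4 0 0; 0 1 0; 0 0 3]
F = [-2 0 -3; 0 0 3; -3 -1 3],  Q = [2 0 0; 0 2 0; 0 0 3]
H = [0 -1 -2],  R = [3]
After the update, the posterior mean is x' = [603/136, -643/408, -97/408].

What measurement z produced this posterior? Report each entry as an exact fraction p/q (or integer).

x̄ = F·x = [5, -3, -3]
P̄ = F·P·Fᵀ + Q = [45 -27 -3; -27 29 27; -3 27 67]
S = H·P̄·Hᵀ + R = [408]
K = P̄·Hᵀ·S⁻¹ = [11/136; -83/408; -161/408]
x' − x̄ = [-77/136, 581/408, 1127/408] = K·y
y = (KᵀK)⁻¹·Kᵀ·(x' − x̄) = [-7]
z = y + H·x̄ = [-7] + [9] = [2]

z = [2]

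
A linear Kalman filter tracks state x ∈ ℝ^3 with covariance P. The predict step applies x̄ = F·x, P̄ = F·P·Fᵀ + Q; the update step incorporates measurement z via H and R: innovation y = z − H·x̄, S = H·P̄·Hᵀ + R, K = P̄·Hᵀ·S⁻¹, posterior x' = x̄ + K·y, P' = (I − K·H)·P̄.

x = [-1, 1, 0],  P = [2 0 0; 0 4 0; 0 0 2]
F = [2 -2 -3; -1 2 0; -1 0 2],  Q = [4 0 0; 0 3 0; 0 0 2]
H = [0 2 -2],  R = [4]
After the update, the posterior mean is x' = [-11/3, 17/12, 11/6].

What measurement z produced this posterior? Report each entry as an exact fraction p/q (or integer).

z = [-1]

x̄ = F·x = [-4, 3, 1]
P̄ = F·P·Fᵀ + Q = [46 -20 -16; -20 21 2; -16 2 12]
S = H·P̄·Hᵀ + R = [120]
K = P̄·Hᵀ·S⁻¹ = [-1/15; 19/60; -1/6]
x' − x̄ = [1/3, -19/12, 5/6] = K·y
y = (KᵀK)⁻¹·Kᵀ·(x' − x̄) = [-5]
z = y + H·x̄ = [-5] + [4] = [-1]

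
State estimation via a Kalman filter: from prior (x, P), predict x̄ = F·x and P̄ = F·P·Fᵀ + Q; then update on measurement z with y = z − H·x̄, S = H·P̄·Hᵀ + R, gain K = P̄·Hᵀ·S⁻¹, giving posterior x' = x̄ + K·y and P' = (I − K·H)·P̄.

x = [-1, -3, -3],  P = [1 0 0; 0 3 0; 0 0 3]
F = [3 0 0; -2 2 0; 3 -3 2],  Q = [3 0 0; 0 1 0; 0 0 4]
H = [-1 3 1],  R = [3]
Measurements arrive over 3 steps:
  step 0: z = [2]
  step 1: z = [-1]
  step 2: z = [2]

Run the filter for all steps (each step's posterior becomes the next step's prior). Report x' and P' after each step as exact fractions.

step 0: x' = [-513/94, -13/94, -319/94], P' = [687/94 129/94 237/94; 129/94 509/94 -1299/94; 237/94 -1299/94 4047/94]
step 1: x' = [-82677/21367, 144655/21367, -530524/21367], P' = [391845/21367 -427599/21367 1644447/21367; -427599/21367 771069/21367 -2731464/21367; 1644447/21367 -2731464/21367 9843873/21367]
step 2: x' = [-27550041/1988387, 81252653/3976774, -145712879/1988387], P' = [305882466/1988387 -468191214/1988387 1708807578/1988387; -468191214/1988387 1498371583/3976774 -2716369899/1988387; 1708807578/1988387 -2716369899/1988387 9864001686/1988387]

step 0: x̄ = F·x = [-3, -4, 0]
step 0: P̄ = F·P·Fᵀ + Q = [12 -6 9; -6 17 -24; 9 -24 52]
step 0: y = z − H·x̄ = [11]
step 0: S = H·P̄·Hᵀ + R = [94]
step 0: K = P̄·Hᵀ·S⁻¹ = [-21/94; 33/94; -29/94]
step 0: x' = x̄ + K·y = [-513/94, -13/94, -319/94]
step 0: P' = (I − K·H)·P̄ = [687/94 129/94 237/94; 129/94 509/94 -1299/94; 237/94 -1299/94 4047/94]
step 1: x̄ = F·x = [-1539/94, 500/47, -1069/47]
step 1: P̄ = F·P·Fᵀ + Q = [6465/94 -1674/47 3222/47; -1674/47 1923/47 -5886/47; 3222/47 -5886/47 21719/47]
step 1: y = z − H·x̄ = [-2495/94]
step 1: S = H·P̄·Hᵀ + R = [21367/94]
step 1: K = P̄·Hᵀ·S⁻¹ = [-10065/21367; 3114/21367; 1678/21367]
step 1: x' = x̄ + K·y = [-82677/21367, 144655/21367, -530524/21367]
step 1: P' = (I − K·H)·P̄ = [391845/21367 -427599/21367 1644447/21367; -427599/21367 771069/21367 -2731464/21367; 1644447/21367 -2731464/21367 9843873/21367]
step 2: x̄ = F·x = [-248031/21367, 19768/929, -1743044/21367]
step 2: P̄ = F·P·Fᵀ + Q = [3590706/21367 -213768/929 17241678/21367; -213768/929 351905/929 -1287492/929; 17241678/21367 -1287492/929 110134900/21367]
step 2: y = z − H·x̄ = [173755/21367]
step 2: S = H·P̄·Hᵀ + R = [3976774/21367]
step 2: K = P̄·Hᵀ·S⁻¹ = [-549510/1988387; -414207/3976774; 2028137/1988387]
step 2: x' = x̄ + K·y = [-27550041/1988387, 81252653/3976774, -145712879/1988387]
step 2: P' = (I − K·H)·P̄ = [305882466/1988387 -468191214/1988387 1708807578/1988387; -468191214/1988387 1498371583/3976774 -2716369899/1988387; 1708807578/1988387 -2716369899/1988387 9864001686/1988387]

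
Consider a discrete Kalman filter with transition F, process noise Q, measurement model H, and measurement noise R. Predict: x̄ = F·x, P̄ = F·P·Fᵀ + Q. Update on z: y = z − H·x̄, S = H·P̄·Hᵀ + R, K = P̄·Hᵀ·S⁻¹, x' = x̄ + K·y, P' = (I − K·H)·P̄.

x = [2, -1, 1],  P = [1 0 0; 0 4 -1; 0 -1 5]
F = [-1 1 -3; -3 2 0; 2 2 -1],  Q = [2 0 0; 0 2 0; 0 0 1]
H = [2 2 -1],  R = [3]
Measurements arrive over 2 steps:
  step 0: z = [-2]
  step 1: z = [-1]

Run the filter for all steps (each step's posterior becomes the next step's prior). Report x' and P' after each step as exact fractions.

step 0: x' = [1200/349, -740/349, 1699/349], P' = [5358/349 -3339/349 3672/349; -3339/349 3647/349 388/349; 3672/349 388/349 7970/349]
step 1: x' = [-2463935/709591, 1236200/709591, -1711220/709591], P' = [35816213/709591 -35159683/709591 776384/709591; -35159683/709591 35731784/709591 620162/709591; 776384/709591 620162/709591 5597725/1419182]

step 0: x̄ = F·x = [-6, -8, 1]
step 0: P̄ = F·P·Fᵀ + Q = [58 17 28; 17 27 12; 28 12 30]
step 0: y = z − H·x̄ = [27]
step 0: S = H·P̄·Hᵀ + R = [349]
step 0: K = P̄·Hᵀ·S⁻¹ = [122/349; 76/349; 50/349]
step 0: x' = x̄ + K·y = [1200/349, -740/349, 1699/349]
step 0: P' = (I − K·H)·P̄ = [5358/349 -3339/349 3672/349; -3339/349 3647/349 388/349; 3672/349 388/349 7970/349]
step 1: x̄ = F·x = [-7037/349, -5080/349, -779/349]
step 1: P̄ = F·P·Fᵀ + Q = [107815/349 70783/349 -588/349; 70783/349 103576/349 -642/349; -588/349 -642/349 1387/349]
step 1: y = z − H·x̄ = [23106/349]
step 1: S = H·P̄·Hᵀ + R = [1419182/349]
step 1: K = P̄·Hᵀ·S⁻¹ = [178892/709591; 174680/709591; -3847/1419182]
step 1: x' = x̄ + K·y = [-2463935/709591, 1236200/709591, -1711220/709591]
step 1: P' = (I − K·H)·P̄ = [35816213/709591 -35159683/709591 776384/709591; -35159683/709591 35731784/709591 620162/709591; 776384/709591 620162/709591 5597725/1419182]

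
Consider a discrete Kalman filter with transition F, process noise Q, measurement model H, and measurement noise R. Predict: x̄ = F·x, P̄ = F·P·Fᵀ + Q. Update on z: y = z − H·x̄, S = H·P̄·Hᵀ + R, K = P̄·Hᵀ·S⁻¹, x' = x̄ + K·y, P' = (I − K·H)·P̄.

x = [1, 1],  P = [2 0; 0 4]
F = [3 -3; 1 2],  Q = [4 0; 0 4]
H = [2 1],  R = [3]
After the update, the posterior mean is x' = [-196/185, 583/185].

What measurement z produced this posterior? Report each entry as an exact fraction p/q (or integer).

x̄ = F·x = [0, 3]
P̄ = F·P·Fᵀ + Q = [58 -18; -18 22]
S = H·P̄·Hᵀ + R = [185]
K = P̄·Hᵀ·S⁻¹ = [98/185; -14/185]
x' − x̄ = [-196/185, 28/185] = K·y
y = (KᵀK)⁻¹·Kᵀ·(x' − x̄) = [-2]
z = y + H·x̄ = [-2] + [3] = [1]

z = [1]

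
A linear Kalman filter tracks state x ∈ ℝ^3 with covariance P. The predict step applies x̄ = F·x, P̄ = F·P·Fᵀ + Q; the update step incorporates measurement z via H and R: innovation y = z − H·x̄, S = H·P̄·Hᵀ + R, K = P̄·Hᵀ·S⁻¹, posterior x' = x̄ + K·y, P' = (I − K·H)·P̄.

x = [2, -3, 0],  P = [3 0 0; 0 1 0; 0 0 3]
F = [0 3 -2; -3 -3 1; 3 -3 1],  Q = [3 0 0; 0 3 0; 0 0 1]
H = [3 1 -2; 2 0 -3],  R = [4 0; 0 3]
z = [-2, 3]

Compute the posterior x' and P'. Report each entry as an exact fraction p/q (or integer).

x̄ = F·x = [-9, 3, 15]
P̄ = F·P·Fᵀ + Q = [24 -15 -15; -15 42 -15; -15 -15 40]
y = z − H·x̄ = [52, 66]
S = H·P̄·Hᵀ + R = [572 594; 594 639]
K = P̄·Hᵀ·S⁻¹ = [39/1408 23/192; 927/1408 -113/192; -5/176 -5/24]
x' = x̄ + K·y = [61/176, -283/176, -5/22]
P' = (I − K·H)·P̄ = [14713/1408 -24703/1408 1205/176; -24703/1408 46537/1408 -1955/176; 1205/176 -1955/176 105/22]

x' = [61/176, -283/176, -5/22]
P' = [14713/1408 -24703/1408 1205/176; -24703/1408 46537/1408 -1955/176; 1205/176 -1955/176 105/22]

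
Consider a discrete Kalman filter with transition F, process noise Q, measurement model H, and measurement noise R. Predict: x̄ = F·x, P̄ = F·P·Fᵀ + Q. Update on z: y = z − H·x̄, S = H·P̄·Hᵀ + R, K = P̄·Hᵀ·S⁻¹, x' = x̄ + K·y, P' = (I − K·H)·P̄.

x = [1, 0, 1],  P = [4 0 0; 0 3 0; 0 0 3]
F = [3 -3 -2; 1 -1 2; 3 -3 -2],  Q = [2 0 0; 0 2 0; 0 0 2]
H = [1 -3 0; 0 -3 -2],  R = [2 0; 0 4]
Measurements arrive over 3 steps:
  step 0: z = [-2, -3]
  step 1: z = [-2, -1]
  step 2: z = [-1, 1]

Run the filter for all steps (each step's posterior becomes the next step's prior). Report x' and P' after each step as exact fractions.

step 0: x̄ = F·x = [1, 3, 1]
step 0: P̄ = F·P·Fᵀ + Q = [77 9 75; 9 21 9; 75 9 77]
step 0: y = z − H·x̄ = [6, 8]
step 0: S = H·P̄·Hᵀ + R = [214 66; 66 609]
step 0: K = P̄·Hᵀ·S⁻¹ = [7022/20995 -6863/20995; -54/247 -27/247; 6863/20995 -20951/62985]
step 0: x' = x̄ + K·y = [8223/20995, 201/247, 18911/62985]
step 0: P' = (I − K·H)·P̄ = [50764/20995 144/247 -4634/20995; 144/247 84/247 -72/247; -4634/20995 -72/247 69442/62985]
step 1: x̄ = F·x = [-23516/12597, 11236/62985, -23516/12597]
step 1: P̄ = F·P·Fᵀ + Q = [250538/12597 8176/12597 225344/12597; 8176/12597 521842/62985 8176/12597; 225344/12597 8176/12597 250538/12597]
step 1: y = z − H·x̄ = [25318/62985, -264437/62985]
step 1: S = H·P̄·Hᵀ + R = [5829958/62985 2565778/62985; 2565778/62985 10449838/62985]
step 1: K = P̄·Hᵀ·S⁻¹ = [71069831/215681908 -66491641/215681908; -23231193/107840954 -11295755/107840954; 34205345/107840954 -35519355/107840954]
step 1: x' = x̄ + K·y = [-94906449/215681908, 57323953/107840954, -38442435/107840954]
step 1: P' = (I − K·H)·P̄ = [253081277/107840954 30335241/53920477 -12257041/53920477; 30335241/53920477 17855478/53920477 -15487462/53920477; -12257041/53920477 -15487462/53920477 58750548/53920477]
step 2: x̄ = F·x = [-474893325/215681908, -363324095/215681908, -474893325/215681908]
step 2: P̄ = F·P·Fᵀ + Q = [2115217609/107840954 58192791/107840954 1899535701/107840954; 58192791/107840954 878980929/107840954 58192791/107840954; 1899535701/107840954 58192791/107840954 2115217609/107840954]
step 2: y = z − H·x̄ = [-207690217/53920477, -1824077027/215681908]
step 2: S = H·P̄·Hᵀ + R = [4946285566/53920477 2143167666/53920477; 2143167666/53920477 17501376105/107840954]
step 2: K = P̄·Hᵀ·S⁻¹ = [26271328640/79726945463 -73608157523/239180836389; -17170339826/79726945463 -25012311989/239180836389; 75837750773/239180836389 -236323279501/717542509167]
step 2: x' = x̄ + K·y = [-18880501678/21743712399, 639646529/21743712399, -41598882530/65231137197]
step 2: P' = (I − K·H)·P̄ = [186932584888/79726945463 44796642536/79726945463 -54368576366/239180836389; 44796642536/79726945463 26379107396/79726945463 -68681359304/239180836389; -54368576366/239180836389 -68681359304/239180836389 781712675870/717542509167]

step 0: x' = [8223/20995, 201/247, 18911/62985], P' = [50764/20995 144/247 -4634/20995; 144/247 84/247 -72/247; -4634/20995 -72/247 69442/62985]
step 1: x' = [-94906449/215681908, 57323953/107840954, -38442435/107840954], P' = [253081277/107840954 30335241/53920477 -12257041/53920477; 30335241/53920477 17855478/53920477 -15487462/53920477; -12257041/53920477 -15487462/53920477 58750548/53920477]
step 2: x' = [-18880501678/21743712399, 639646529/21743712399, -41598882530/65231137197], P' = [186932584888/79726945463 44796642536/79726945463 -54368576366/239180836389; 44796642536/79726945463 26379107396/79726945463 -68681359304/239180836389; -54368576366/239180836389 -68681359304/239180836389 781712675870/717542509167]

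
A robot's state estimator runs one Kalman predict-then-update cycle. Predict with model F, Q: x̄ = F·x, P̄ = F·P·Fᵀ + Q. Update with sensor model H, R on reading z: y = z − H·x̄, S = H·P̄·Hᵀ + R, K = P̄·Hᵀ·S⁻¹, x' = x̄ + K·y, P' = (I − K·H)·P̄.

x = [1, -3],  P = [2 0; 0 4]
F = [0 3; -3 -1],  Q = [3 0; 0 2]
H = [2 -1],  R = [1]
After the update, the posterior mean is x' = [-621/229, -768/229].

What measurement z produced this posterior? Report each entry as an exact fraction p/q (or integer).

z = [-2]

x̄ = F·x = [-9, 0]
P̄ = F·P·Fᵀ + Q = [39 -12; -12 24]
S = H·P̄·Hᵀ + R = [229]
K = P̄·Hᵀ·S⁻¹ = [90/229; -48/229]
x' − x̄ = [1440/229, -768/229] = K·y
y = (KᵀK)⁻¹·Kᵀ·(x' − x̄) = [16]
z = y + H·x̄ = [16] + [-18] = [-2]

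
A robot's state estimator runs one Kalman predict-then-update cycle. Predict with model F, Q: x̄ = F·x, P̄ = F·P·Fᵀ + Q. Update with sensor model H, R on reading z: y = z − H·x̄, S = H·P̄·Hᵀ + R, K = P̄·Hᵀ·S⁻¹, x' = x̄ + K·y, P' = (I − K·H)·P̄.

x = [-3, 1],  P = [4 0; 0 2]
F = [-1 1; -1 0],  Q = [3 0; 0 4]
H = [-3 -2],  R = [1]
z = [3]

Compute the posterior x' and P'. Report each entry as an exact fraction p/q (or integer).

x̄ = F·x = [4, 3]
P̄ = F·P·Fᵀ + Q = [9 4; 4 8]
y = z − H·x̄ = [21]
S = H·P̄·Hᵀ + R = [162]
K = P̄·Hᵀ·S⁻¹ = [-35/162; -14/81]
x' = x̄ + K·y = [-29/54, -17/27]
P' = (I − K·H)·P̄ = [233/162 -166/81; -166/81 256/81]

x' = [-29/54, -17/27]
P' = [233/162 -166/81; -166/81 256/81]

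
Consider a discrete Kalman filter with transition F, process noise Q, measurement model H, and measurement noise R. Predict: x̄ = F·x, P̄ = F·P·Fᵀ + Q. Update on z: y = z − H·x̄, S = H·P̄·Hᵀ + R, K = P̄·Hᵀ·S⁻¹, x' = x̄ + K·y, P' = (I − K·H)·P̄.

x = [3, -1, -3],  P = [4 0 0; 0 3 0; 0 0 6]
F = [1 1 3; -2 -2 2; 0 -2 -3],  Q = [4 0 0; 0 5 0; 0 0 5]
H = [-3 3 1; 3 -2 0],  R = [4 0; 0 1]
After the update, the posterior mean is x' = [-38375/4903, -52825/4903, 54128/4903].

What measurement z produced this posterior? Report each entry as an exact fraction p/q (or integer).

x̄ = F·x = [-7, -10, 11]
P̄ = F·P·Fᵀ + Q = [65 22 -60; 22 57 -24; -60 -24 71]
S = H·P̄·Hᵀ + R = [993 -729; -729 550]
K = P̄·Hᵀ·S⁻¹ = [2043/4903 4054/4903; 3186/4903 3795/4903; 2222/14709 -195/4903]
x' − x̄ = [-4054/4903, -3795/4903, 195/4903] = K·y
y = (KᵀK)⁻¹·Kᵀ·(x' − x̄) = [0, -1]
z = y + H·x̄ = [0, -1] + [2, -1] = [2, -2]

z = [2, -2]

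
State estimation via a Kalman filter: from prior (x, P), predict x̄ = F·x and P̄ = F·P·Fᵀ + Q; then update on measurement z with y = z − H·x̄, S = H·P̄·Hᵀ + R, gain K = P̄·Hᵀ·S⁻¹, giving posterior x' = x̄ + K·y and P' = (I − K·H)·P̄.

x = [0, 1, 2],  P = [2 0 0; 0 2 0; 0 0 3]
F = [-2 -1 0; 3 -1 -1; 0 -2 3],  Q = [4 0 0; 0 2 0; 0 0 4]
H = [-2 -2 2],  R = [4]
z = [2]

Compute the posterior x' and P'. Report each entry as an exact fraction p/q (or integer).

x' = [-1, -43/61, -36/61]
P' = [14 -10 4; -10 1125/61 495/61; 4 495/61 779/61]

x̄ = F·x = [-1, -3, 4]
P̄ = F·P·Fᵀ + Q = [14 -10 4; -10 25 -5; 4 -5 39]
y = z − H·x̄ = [-14]
S = H·P̄·Hᵀ + R = [244]
K = P̄·Hᵀ·S⁻¹ = [0; -10/61; 20/61]
x' = x̄ + K·y = [-1, -43/61, -36/61]
P' = (I − K·H)·P̄ = [14 -10 4; -10 1125/61 495/61; 4 495/61 779/61]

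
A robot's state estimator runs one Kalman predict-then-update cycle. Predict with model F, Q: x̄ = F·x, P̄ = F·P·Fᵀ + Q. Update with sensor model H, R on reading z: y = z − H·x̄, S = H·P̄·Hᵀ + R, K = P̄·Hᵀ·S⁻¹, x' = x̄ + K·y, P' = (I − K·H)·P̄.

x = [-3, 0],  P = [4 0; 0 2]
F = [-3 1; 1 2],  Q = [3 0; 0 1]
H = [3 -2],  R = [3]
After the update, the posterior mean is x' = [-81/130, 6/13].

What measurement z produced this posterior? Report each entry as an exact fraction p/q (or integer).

x̄ = F·x = [9, -3]
P̄ = F·P·Fᵀ + Q = [41 -8; -8 13]
S = H·P̄·Hᵀ + R = [520]
K = P̄·Hᵀ·S⁻¹ = [139/520; -5/52]
x' − x̄ = [-1251/130, 45/13] = K·y
y = (KᵀK)⁻¹·Kᵀ·(x' − x̄) = [-36]
z = y + H·x̄ = [-36] + [33] = [-3]

z = [-3]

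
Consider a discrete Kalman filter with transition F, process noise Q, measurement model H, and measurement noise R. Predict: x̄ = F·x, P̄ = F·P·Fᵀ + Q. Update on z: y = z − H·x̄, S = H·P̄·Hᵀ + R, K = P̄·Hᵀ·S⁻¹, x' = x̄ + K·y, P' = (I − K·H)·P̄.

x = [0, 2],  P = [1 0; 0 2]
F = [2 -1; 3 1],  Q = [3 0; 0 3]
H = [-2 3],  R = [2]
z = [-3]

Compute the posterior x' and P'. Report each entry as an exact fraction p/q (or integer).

x̄ = F·x = [-2, 2]
P̄ = F·P·Fᵀ + Q = [9 4; 4 14]
y = z − H·x̄ = [-13]
S = H·P̄·Hᵀ + R = [116]
K = P̄·Hᵀ·S⁻¹ = [-3/58; 17/58]
x' = x̄ + K·y = [-77/58, -105/58]
P' = (I − K·H)·P̄ = [252/29 167/29; 167/29 117/29]

x' = [-77/58, -105/58]
P' = [252/29 167/29; 167/29 117/29]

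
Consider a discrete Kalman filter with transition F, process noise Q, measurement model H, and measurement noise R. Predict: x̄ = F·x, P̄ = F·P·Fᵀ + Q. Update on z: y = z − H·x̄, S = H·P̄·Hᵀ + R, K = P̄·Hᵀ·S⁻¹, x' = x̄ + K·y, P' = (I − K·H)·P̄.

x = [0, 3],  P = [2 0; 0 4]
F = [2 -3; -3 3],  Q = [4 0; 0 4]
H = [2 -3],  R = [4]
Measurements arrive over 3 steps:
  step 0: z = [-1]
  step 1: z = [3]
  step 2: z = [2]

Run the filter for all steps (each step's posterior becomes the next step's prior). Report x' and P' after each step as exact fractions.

step 0: x' = [-543/647, -117/647], P' = [2256/647 1344/647; 1344/647 1076/647]
step 1: x' = [330/691, -2952/4837], P' = [2516/691 10812/4837; 10812/4837 60880/33859]
step 2: x' = [298992/345617, -306234/1728085], P' = [1280472/345617 787404/345617; 787404/345617 3156856/1728085]

step 0: x̄ = F·x = [-9, 9]
step 0: P̄ = F·P·Fᵀ + Q = [48 -48; -48 58]
step 0: y = z − H·x̄ = [44]
step 0: S = H·P̄·Hᵀ + R = [1294]
step 0: K = P̄·Hᵀ·S⁻¹ = [120/647; -135/647]
step 0: x' = x̄ + K·y = [-543/647, -117/647]
step 0: P' = (I − K·H)·P̄ = [2256/647 1344/647; 1344/647 1076/647]
step 1: x̄ = F·x = [-735/647, 1278/647]
step 1: P̄ = F·P·Fᵀ + Q = [5168/647 -3060/647; -3060/647 8384/647]
step 1: y = z − H·x̄ = [7245/647]
step 1: S = H·P̄·Hᵀ + R = [135436/647]
step 1: K = P̄·Hᵀ·S⁻¹ = [697/4837; -7818/33859]
step 1: x' = x̄ + K·y = [330/691, -2952/4837]
step 1: P' = (I − K·H)·P̄ = [2516/691 10812/4837; 10812/4837 60880/33859]
step 2: x̄ = F·x = [13476/4837, -15786/4837]
step 2: P̄ = F·P·Fᵀ + Q = [268284/33859 -152364/33859; -152364/33859 430600/33859]
step 2: y = z − H·x̄ = [-64636/4837]
step 2: S = H·P̄·Hᵀ + R = [6912340/33859]
step 2: K = P̄·Hᵀ·S⁻¹ = [49683/345617; -399132/1728085]
step 2: x' = x̄ + K·y = [298992/345617, -306234/1728085]
step 2: P' = (I − K·H)·P̄ = [1280472/345617 787404/345617; 787404/345617 3156856/1728085]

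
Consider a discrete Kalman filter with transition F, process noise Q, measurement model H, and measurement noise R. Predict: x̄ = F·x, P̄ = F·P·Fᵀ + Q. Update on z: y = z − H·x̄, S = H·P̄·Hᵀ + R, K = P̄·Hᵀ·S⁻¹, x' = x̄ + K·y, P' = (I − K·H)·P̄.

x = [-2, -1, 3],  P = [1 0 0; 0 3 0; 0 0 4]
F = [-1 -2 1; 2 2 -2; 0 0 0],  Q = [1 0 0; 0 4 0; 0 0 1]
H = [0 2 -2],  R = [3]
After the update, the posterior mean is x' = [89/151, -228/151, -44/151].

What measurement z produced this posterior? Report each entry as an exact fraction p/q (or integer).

z = [-2]

x̄ = F·x = [7, -12, 0]
P̄ = F·P·Fᵀ + Q = [18 -22 0; -22 36 0; 0 0 1]
S = H·P̄·Hᵀ + R = [151]
K = P̄·Hᵀ·S⁻¹ = [-44/151; 72/151; -2/151]
x' − x̄ = [-968/151, 1584/151, -44/151] = K·y
y = (KᵀK)⁻¹·Kᵀ·(x' − x̄) = [22]
z = y + H·x̄ = [22] + [-24] = [-2]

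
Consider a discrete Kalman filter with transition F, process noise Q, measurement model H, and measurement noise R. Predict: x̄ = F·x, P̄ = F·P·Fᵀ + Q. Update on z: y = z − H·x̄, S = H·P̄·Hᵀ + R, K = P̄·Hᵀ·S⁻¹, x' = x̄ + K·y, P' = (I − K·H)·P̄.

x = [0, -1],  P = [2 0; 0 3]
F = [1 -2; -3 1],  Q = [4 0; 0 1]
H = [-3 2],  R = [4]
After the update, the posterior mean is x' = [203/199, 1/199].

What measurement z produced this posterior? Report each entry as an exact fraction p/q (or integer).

z = [-3]

x̄ = F·x = [2, -1]
P̄ = F·P·Fᵀ + Q = [18 -12; -12 22]
S = H·P̄·Hᵀ + R = [398]
K = P̄·Hᵀ·S⁻¹ = [-39/199; 40/199]
x' − x̄ = [-195/199, 200/199] = K·y
y = (KᵀK)⁻¹·Kᵀ·(x' − x̄) = [5]
z = y + H·x̄ = [5] + [-8] = [-3]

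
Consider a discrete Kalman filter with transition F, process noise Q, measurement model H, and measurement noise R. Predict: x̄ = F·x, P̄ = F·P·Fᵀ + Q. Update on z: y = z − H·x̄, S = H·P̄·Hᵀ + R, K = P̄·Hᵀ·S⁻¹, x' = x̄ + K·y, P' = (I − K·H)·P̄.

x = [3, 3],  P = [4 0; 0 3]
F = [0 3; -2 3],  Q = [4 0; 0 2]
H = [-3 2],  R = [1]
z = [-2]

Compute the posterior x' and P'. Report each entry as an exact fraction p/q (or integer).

x' = [483/136, 579/136]
P' = [2695/136 4023/136; 4023/136 6039/136]

x̄ = F·x = [9, 3]
P̄ = F·P·Fᵀ + Q = [31 27; 27 45]
y = z − H·x̄ = [19]
S = H·P̄·Hᵀ + R = [136]
K = P̄·Hᵀ·S⁻¹ = [-39/136; 9/136]
x' = x̄ + K·y = [483/136, 579/136]
P' = (I − K·H)·P̄ = [2695/136 4023/136; 4023/136 6039/136]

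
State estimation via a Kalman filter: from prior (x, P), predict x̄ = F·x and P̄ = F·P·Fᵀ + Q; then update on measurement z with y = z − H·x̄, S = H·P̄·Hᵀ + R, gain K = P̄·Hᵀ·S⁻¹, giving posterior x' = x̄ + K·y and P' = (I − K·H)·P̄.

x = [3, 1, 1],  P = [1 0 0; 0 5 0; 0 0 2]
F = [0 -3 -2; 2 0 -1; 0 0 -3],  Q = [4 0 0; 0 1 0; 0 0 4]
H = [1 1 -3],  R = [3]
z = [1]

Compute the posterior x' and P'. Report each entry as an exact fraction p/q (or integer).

x̄ = F·x = [-5, 5, -3]
P̄ = F·P·Fᵀ + Q = [57 4 12; 4 7 6; 12 6 22]
y = z − H·x̄ = [-8]
S = H·P̄·Hᵀ + R = [165]
K = P̄·Hᵀ·S⁻¹ = [5/33; -7/165; -16/55]
x' = x̄ + K·y = [-205/33, 881/165, -37/55]
P' = (I − K·H)·P̄ = [1756/33 167/33 212/11; 167/33 1106/165 218/55; 212/11 218/55 442/55]

x' = [-205/33, 881/165, -37/55]
P' = [1756/33 167/33 212/11; 167/33 1106/165 218/55; 212/11 218/55 442/55]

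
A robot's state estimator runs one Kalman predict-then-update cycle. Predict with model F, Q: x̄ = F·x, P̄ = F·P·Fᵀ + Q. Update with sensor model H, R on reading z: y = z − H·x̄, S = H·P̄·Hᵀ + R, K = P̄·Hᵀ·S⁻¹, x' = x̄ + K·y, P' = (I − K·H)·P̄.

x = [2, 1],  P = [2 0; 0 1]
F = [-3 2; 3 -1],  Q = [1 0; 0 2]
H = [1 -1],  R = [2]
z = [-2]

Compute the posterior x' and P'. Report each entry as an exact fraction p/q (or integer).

x' = [-1/2, 143/86]
P' = [3/2 1/2; 1/2 125/86]

x̄ = F·x = [-4, 5]
P̄ = F·P·Fᵀ + Q = [23 -20; -20 21]
y = z − H·x̄ = [7]
S = H·P̄·Hᵀ + R = [86]
K = P̄·Hᵀ·S⁻¹ = [1/2; -41/86]
x' = x̄ + K·y = [-1/2, 143/86]
P' = (I − K·H)·P̄ = [3/2 1/2; 1/2 125/86]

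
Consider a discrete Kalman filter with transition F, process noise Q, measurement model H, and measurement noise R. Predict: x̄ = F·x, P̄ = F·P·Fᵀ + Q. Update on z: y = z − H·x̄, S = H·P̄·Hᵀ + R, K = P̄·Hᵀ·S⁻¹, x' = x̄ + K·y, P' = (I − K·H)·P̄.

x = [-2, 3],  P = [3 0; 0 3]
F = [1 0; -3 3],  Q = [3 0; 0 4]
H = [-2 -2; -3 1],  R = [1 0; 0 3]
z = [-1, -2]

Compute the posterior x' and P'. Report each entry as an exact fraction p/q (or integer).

x' = [10309/17809, -626/17809]
P' = [3489/17809 -2430/17809; -2430/17809 5781/17809]

x̄ = F·x = [-2, 15]
P̄ = F·P·Fᵀ + Q = [6 -9; -9 58]
y = z − H·x̄ = [25, -23]
S = H·P̄·Hᵀ + R = [185 -116; -116 169]
K = P̄·Hᵀ·S⁻¹ = [-2118/17809 -4299/17809; -6702/17809 4357/17809]
x' = x̄ + K·y = [10309/17809, -626/17809]
P' = (I − K·H)·P̄ = [3489/17809 -2430/17809; -2430/17809 5781/17809]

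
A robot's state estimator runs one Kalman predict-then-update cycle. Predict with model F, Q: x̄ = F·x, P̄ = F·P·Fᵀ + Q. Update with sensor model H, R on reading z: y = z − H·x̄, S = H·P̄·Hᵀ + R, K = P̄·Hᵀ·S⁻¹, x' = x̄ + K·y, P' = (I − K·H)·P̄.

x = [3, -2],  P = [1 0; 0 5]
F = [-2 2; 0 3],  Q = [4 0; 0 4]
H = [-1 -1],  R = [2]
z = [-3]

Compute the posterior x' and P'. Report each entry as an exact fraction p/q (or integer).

x' = [-288/139, 667/139]
P' = [528/139 -412/139; -412/139 570/139]

x̄ = F·x = [-10, -6]
P̄ = F·P·Fᵀ + Q = [28 30; 30 49]
y = z − H·x̄ = [-19]
S = H·P̄·Hᵀ + R = [139]
K = P̄·Hᵀ·S⁻¹ = [-58/139; -79/139]
x' = x̄ + K·y = [-288/139, 667/139]
P' = (I − K·H)·P̄ = [528/139 -412/139; -412/139 570/139]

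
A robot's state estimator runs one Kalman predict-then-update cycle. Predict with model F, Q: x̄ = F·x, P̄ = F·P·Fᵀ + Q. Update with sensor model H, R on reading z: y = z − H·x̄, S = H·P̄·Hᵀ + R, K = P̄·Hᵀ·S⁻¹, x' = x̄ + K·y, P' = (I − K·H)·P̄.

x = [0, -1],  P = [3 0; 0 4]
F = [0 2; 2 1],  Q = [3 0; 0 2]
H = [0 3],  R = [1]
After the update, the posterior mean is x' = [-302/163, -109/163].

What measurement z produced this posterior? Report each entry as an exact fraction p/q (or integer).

x̄ = F·x = [-2, -1]
P̄ = F·P·Fᵀ + Q = [19 8; 8 18]
S = H·P̄·Hᵀ + R = [163]
K = P̄·Hᵀ·S⁻¹ = [24/163; 54/163]
x' − x̄ = [24/163, 54/163] = K·y
y = (KᵀK)⁻¹·Kᵀ·(x' − x̄) = [1]
z = y + H·x̄ = [1] + [-3] = [-2]

z = [-2]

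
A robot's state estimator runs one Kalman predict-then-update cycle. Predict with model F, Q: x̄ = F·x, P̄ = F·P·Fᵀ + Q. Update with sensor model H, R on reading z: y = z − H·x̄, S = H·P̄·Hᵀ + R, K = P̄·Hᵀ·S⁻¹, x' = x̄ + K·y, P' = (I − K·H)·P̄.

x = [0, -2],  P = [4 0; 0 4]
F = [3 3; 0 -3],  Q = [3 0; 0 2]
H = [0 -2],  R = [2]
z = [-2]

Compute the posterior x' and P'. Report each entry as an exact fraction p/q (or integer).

x' = [-102/77, 82/77]
P' = [3183/77 -36/77; -36/77 38/77]

x̄ = F·x = [-6, 6]
P̄ = F·P·Fᵀ + Q = [75 -36; -36 38]
y = z − H·x̄ = [10]
S = H·P̄·Hᵀ + R = [154]
K = P̄·Hᵀ·S⁻¹ = [36/77; -38/77]
x' = x̄ + K·y = [-102/77, 82/77]
P' = (I − K·H)·P̄ = [3183/77 -36/77; -36/77 38/77]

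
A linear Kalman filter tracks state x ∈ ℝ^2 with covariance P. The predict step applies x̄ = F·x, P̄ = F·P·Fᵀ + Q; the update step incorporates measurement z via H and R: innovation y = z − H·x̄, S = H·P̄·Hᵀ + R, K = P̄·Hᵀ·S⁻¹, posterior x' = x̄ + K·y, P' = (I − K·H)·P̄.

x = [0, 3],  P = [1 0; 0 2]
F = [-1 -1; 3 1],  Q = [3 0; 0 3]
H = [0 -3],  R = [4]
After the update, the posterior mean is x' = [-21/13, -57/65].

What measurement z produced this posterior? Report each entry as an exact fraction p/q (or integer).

x̄ = F·x = [-3, 3]
P̄ = F·P·Fᵀ + Q = [6 -5; -5 14]
S = H·P̄·Hᵀ + R = [130]
K = P̄·Hᵀ·S⁻¹ = [3/26; -21/65]
x' − x̄ = [18/13, -252/65] = K·y
y = (KᵀK)⁻¹·Kᵀ·(x' − x̄) = [12]
z = y + H·x̄ = [12] + [-9] = [3]

z = [3]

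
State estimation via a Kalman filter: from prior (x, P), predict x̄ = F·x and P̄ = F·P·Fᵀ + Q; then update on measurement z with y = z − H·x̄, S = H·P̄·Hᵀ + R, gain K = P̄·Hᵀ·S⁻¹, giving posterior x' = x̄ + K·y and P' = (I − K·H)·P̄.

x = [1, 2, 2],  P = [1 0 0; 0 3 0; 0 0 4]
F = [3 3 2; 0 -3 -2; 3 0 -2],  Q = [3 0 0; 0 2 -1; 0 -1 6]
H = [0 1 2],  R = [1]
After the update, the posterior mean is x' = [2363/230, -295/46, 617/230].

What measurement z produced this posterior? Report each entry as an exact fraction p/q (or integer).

z = [-1]

x̄ = F·x = [13, -10, -1]
P̄ = F·P·Fᵀ + Q = [55 -43 -7; -43 45 15; -7 15 31]
S = H·P̄·Hᵀ + R = [230]
K = P̄·Hᵀ·S⁻¹ = [-57/230; 15/46; 77/230]
x' − x̄ = [-627/230, 165/46, 847/230] = K·y
y = (KᵀK)⁻¹·Kᵀ·(x' − x̄) = [11]
z = y + H·x̄ = [11] + [-12] = [-1]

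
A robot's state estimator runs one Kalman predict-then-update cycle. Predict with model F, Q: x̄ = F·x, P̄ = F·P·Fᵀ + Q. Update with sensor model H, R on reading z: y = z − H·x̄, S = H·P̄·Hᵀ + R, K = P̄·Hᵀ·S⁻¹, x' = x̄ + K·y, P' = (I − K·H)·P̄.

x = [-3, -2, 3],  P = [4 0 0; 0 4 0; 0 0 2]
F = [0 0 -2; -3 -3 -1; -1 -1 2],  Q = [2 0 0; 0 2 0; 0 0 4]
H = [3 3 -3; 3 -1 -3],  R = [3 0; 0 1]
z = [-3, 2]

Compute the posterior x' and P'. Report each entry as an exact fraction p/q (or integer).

x̄ = F·x = [-6, 12, 11]
P̄ = F·P·Fᵀ + Q = [10 4 -8; 4 76 20; -8 20 20]
y = z − H·x̄ = [12, 65]
S = H·P̄·Hᵀ + R = [813 90; 90 587]
K = P̄·Hᵀ·S⁻¹ = [878/12029 890/12029; 38940/156377 -39004/156377; -1576/156377 -27464/156377]
x' = x̄ + K·y = [-3788/12029, -191456/156377, -83925/156377]
P' = (I − K·H)·P̄ = [17842/12029 436/12029 17400/12029; 436/12029 38956/156377 5684/156377; 17400/12029 5684/156377 233460/156377]

x' = [-3788/12029, -191456/156377, -83925/156377]
P' = [17842/12029 436/12029 17400/12029; 436/12029 38956/156377 5684/156377; 17400/12029 5684/156377 233460/156377]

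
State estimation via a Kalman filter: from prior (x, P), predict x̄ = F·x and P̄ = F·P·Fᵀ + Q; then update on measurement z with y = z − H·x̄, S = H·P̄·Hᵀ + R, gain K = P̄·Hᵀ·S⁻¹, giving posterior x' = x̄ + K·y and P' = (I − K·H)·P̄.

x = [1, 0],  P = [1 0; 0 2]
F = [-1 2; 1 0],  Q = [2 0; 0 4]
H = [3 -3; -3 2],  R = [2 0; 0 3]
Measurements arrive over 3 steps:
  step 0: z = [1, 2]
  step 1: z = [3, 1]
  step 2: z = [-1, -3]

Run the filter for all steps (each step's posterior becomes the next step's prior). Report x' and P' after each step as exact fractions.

step 0: x' = [-271/310, -29/31], P' = [489/310 105/62; 105/62 123/62]
step 1: x' = [-8898/5333, -13169/5333], P' = [65011/37331 70827/37331; 70827/37331 83346/37331]
step 2: x' = [54787/115278, 16279/38426], P' = [8440376/4668759 3067601/1556253; 3067601/1556253 1200830/518751]

step 0: x̄ = F·x = [-1, 1]
step 0: P̄ = F·P·Fᵀ + Q = [11 -1; -1 5]
step 0: y = z − H·x̄ = [7, -3]
step 0: S = H·P̄·Hᵀ + R = [164 -144; -144 134]
step 0: K = P̄·Hᵀ·S⁻¹ = [-27/155 -139/310; -27/62 -23/62]
step 0: x' = x̄ + K·y = [-271/310, -29/31]
step 0: P' = (I − K·H)·P̄ = [489/310 105/62; 105/62 123/62]
step 1: x̄ = F·x = [-309/310, -271/310]
step 1: P̄ = F·P·Fᵀ + Q = [1469/310 561/310; 561/310 1729/310]
step 1: y = z − H·x̄ = [522/155, -15/62]
step 1: S = H·P̄·Hᵀ + R = [9652/155 -1518/31; -1518/31 2867/62]
step 1: K = P̄·Hᵀ·S⁻¹ = [-8724/37331 -17793/37331; -37557/74662 -15263/37331]
step 1: x' = x̄ + K·y = [-8898/5333, -13169/5333]
step 1: P' = (I − K·H)·P̄ = [65011/37331 70827/37331; 70827/37331 83346/37331]
step 2: x̄ = F·x = [-17440/5333, -8898/5333]
step 2: P̄ = F·P·Fᵀ + Q = [27107/5333 10949/5333; 10949/5333 214335/37331]
step 2: y = z − H·x̄ = [20293/5333, -50523/5333]
step 2: S = H·P̄·Hᵀ + R = [2331844/37331 -1844106/37331; -1844106/37331 1757358/37331]
step 2: K = P̄·Hᵀ·S⁻¹ = [-762427/3112506 -2305174/4668759; -534889/1037502 -665941/1556253]
step 2: x' = x̄ + K·y = [54787/115278, 16279/38426]
step 2: P' = (I − K·H)·P̄ = [8440376/4668759 3067601/1556253; 3067601/1556253 1200830/518751]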